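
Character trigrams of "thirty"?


Word: "thirty" (length 6)
Number of trigrams = 6 - 3 + 1 = 4
  Position 0: "thi"
  Position 1: "hir"
  Position 2: "irt"
  Position 3: "rty"
Trigrams = "thi", "hir", "irt", "rty"


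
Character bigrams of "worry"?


Word: "worry" (length 5)
Number of bigrams = 5 - 2 + 1 = 4
  Position 0: "wo"
  Position 1: "or"
  Position 2: "rr"
  Position 3: "ry"
Bigrams = "wo", "or", "rr", "ry"


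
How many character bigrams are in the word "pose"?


Word: "pose" (length 4)
Number of 2-grams = length - 2 + 1 = 4 - 2 + 1
= 3


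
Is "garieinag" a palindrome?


Word: "garieinag"
Reversed: "ganieirag"
Forward == Backward? garieinag != ganieirag
Palindrome = No


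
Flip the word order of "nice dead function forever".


Original: "nice dead function forever"
Words (1..n): nice | dead | function | forever
Reversed (n..1): forever | function | dead | nice
Result = "forever function dead nice"


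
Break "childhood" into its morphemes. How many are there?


Word: "childhood"
Morphemes: child + -hood
Each morpheme carries meaning
= 2 morphemes


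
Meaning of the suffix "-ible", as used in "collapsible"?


Suffix: -ible
Example: collapsible (collapse + -ible, with a spelling change)
Meaning = capable of


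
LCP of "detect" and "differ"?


Word 1: "detect"
Word 2: "differ"
Comparing from start:
  Pos 0: 'd' == 'd'
  Pos 1: 'e' != 'i' (stop)
LCP = "d" (length 1)


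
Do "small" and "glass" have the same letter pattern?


Pattern of "small": [0, 1, 2, 3, 3]
Pattern of "glass": [0, 1, 2, 3, 3]
Patterns match
Same pattern = Yes


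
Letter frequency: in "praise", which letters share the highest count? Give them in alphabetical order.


Word: "praise"
Letter counts:
  'a': 1
  'e': 1
  'i': 1
  'p': 1
  'r': 1
  's': 1
Maximum count = 1
Most frequent = 'a', 'e', 'i', 'p', 'r', 's' (1 time each)


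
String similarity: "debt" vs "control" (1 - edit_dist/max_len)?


Word 1: "debt" (length 4)
Word 2: "control" (length 7)
One optimal edit sequence:
  1. substitute 'd' -> 'c'  (+1)
  2. substitute 'e' -> 'o'  (+1)
  3. substitute 'b' -> 'n'  (+1)
  4. keep 't'
  5. insert 'r'  (+1)
  6. insert 'o'  (+1)
  7. insert 'l'  (+1)
Edit distance = 6
Max length = max(4, 7) = 7
Similarity = 1 - 6/7
= 0.1429


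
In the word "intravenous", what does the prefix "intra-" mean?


Prefix: intra-
As in: intravenous -> intra- + venous
Meaning = within


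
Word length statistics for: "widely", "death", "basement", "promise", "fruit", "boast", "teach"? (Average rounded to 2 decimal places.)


Lengths: "widely"=6, "death"=5, "basement"=8, "promise"=7, "fruit"=5, "boast"=5, "teach"=5
Sum = 41, Count = 7
Average = 41/7 = 5.86
= avg=5.86, min=5, max=8


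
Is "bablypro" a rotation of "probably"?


Word: "probably", Candidate: "bablypro"
Method: check if candidate is substring of word+word
"probablyprobably" contains "bablypro"? Yes
Is rotation = Yes


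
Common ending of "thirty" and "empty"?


Word 1: "thirty"
Word 2: "empty"
Comparing from end:
  Pos -1: 'y' == 'y'
  Pos -2: 't' == 't'
  Pos -3: 'r' != 'p' (stop)
LCS = "ty" (length 2)


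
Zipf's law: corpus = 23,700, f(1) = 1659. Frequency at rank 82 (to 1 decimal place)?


Zipf's law: f(r) = f(1) / r
f(1) = 1659
f(82) = 1659 / 82
= 20.2 occurrences


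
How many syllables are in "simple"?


Word: "simple"
Syllable breakdown: sim / ple
Counting: 2 parts
= 2 syllables


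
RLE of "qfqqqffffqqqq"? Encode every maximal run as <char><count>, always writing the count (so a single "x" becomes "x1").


String: "qfqqqffffqqqq"
Scanning for consecutive runs:
  'q' x 1
  'f' x 1
  'q' x 3
  'f' x 4
  'q' x 4
RLE = "q1f1q3f4q4"


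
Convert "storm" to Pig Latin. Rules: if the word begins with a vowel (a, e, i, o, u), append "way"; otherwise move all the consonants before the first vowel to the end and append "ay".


Word: "storm"
Starts with consonant(s) → move to end, add 'ay'
Consonant cluster: "st"
Pig Latin = "ormstay"


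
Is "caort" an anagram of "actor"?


Word 1: "actor" → sorted: acort
Word 2: "caort" → sorted: acort
Same letters? acort == acort
Anagram = Yes


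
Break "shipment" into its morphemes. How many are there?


Word: "shipment"
Morphemes: ship | -ment
Each morpheme carries meaning
= 2 morphemes


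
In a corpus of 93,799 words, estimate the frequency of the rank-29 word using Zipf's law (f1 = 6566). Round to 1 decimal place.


Zipf's law: f(r) = f(1) / r
f(1) = 6566
f(29) = 6566 / 29
= 226.4 occurrences


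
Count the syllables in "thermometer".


Word: "thermometer"
Syllable breakdown: ther / mom / e / ter
Counting: 4 parts
= 4 syllables


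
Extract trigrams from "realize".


Word: "realize" (length 7)
Number of trigrams = 7 - 3 + 1 = 5
  Position 0: "rea"
  Position 1: "eal"
  Position 2: "ali"
  Position 3: "liz"
  Position 4: "ize"
Trigrams = "rea", "eal", "ali", "liz", "ize"


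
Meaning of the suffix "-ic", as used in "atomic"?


Suffix: -ic
As in: atomic -> atom + -ic
Meaning = relating to


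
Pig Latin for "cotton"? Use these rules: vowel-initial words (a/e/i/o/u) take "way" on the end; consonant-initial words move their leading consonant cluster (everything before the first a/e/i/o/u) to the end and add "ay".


Word: "cotton"
Starts with consonant(s) → move to end, add 'ay'
Consonant cluster: "c"
Pig Latin = "ottoncay"


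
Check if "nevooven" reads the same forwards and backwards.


Word: "nevooven"
Reversed: "nevooven"
Forward == Backward? nevooven == nevooven
Palindrome = Yes


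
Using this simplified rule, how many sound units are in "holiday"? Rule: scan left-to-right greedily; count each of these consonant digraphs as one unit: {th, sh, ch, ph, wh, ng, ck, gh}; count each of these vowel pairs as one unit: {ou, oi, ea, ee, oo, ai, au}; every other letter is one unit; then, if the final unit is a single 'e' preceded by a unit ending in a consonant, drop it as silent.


Word: "holiday" (7 letters)
Left-to-right scan:
  (1) 'h' (letter)
  (2) 'o' (letter)
  (3) 'l' (letter)
  (4) 'i' (letter)
  (5) 'd' (letter)
  (6) 'a' (letter)
  (7) 'y' (letter)
Units from scan: 7
Sound units = 7 units


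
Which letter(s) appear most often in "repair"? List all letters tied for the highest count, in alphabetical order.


Word: "repair"
Letter counts:
  'a': 1
  'e': 1
  'i': 1
  'p': 1
  'r': 2
Maximum count = 2
Most frequent = 'r' (2 times each)


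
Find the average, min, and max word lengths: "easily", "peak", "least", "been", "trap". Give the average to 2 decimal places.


Lengths: "easily"=6, "peak"=4, "least"=5, "been"=4, "trap"=4
Sum = 23, Count = 5
Average = 23/5 = 4.60
= avg=4.60, min=4, max=6


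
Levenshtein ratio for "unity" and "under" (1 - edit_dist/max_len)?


Word 1: "unity" (length 5)
Word 2: "under" (length 5)
One optimal edit sequence:
  1. keep 'u'
  2. keep 'n'
  3. substitute 'i' -> 'd'  (+1)
  4. substitute 't' -> 'e'  (+1)
  5. substitute 'y' -> 'r'  (+1)
Edit distance = 3
Max length = max(5, 5) = 5
Similarity = 1 - 3/5
= 0.4000


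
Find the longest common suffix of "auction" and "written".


Word 1: "auction"
Word 2: "written"
Comparing from end:
  Pos -1: 'n' == 'n'
  Pos -2: 'o' != 'e' (stop)
LCS = "n" (length 1)


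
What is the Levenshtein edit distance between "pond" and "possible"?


Word 1: "pond" (length 4)
Word 2: "possible" (length 8)
One optimal edit sequence (insert/delete/substitute each cost 1):
  1. keep 'p'
  2. keep 'o'
  3. insert 's'  (+1)
  4. insert 's'  (+1)
  5. insert 'i'  (+1)
  6. insert 'b'  (+1)
  7. substitute 'n' -> 'l'  (+1)
  8. substitute 'd' -> 'e'  (+1)
Total edit operations: 6
Edit distance = 6


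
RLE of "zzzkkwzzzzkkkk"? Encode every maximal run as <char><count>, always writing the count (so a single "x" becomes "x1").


String: "zzzkkwzzzzkkkk"
Scanning for consecutive runs:
  'z' x 3
  'k' x 2
  'w' x 1
  'z' x 4
  'k' x 4
RLE = "z3k2w1z4k4"


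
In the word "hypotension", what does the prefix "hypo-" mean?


Prefix: hypo-
Example: hypotension (hypo- + tension)
Meaning = under / below normal


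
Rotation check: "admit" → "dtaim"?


Word: "admit", Candidate: "dtaim"
Method: check if candidate is substring of word+word
"admitadmit" contains "dtaim"? No
Is rotation = No


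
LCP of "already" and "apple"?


Word 1: "already"
Word 2: "apple"
Comparing from start:
  Pos 0: 'a' == 'a'
  Pos 1: 'l' != 'p' (stop)
LCP = "a" (length 1)


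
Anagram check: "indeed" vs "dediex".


Word 1: "indeed" → sorted: ddeein
Word 2: "dediex" → sorted: ddeeix
Same letters? ddeein != ddeeix
Anagram = No


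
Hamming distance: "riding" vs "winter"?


Comparing character by character (same length = 6):
  Pos 0: 'r' vs 'w' !=
  Pos 1: 'i' vs 'i' =
  Pos 2: 'd' vs 'n' !=
  Pos 3: 'i' vs 't' !=
  Pos 4: 'n' vs 'e' !=
  Pos 5: 'g' vs 'r' !=
Hamming distance = 5


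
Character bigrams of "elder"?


Word: "elder" (length 5)
Number of bigrams = 5 - 2 + 1 = 4
  Position 0: "el"
  Position 1: "ld"
  Position 2: "de"
  Position 3: "er"
Bigrams = "el", "ld", "de", "er"


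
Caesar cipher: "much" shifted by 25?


Word: "much"
Shift: 25
Each letter → (letter + shift) mod 26:
  'm' (12) + 25 = 11 → 'l'
  'u' (20) + 25 = 19 → 't'
  'c' (2) + 25 = 1 → 'b'
  'h' (7) + 25 = 6 → 'g'
Result = "ltbg"


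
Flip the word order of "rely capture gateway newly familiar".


Original: "rely capture gateway newly familiar"
Words (1..n): rely | capture | gateway | newly | familiar
Reversed (n..1): familiar | newly | gateway | capture | rely
Result = "familiar newly gateway capture rely"


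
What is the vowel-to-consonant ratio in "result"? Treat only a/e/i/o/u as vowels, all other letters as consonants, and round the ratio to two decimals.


Word: "result"
Vowels (a,e,i,o,u): 2
Consonants: 4
Ratio = 2/4
= 0.50


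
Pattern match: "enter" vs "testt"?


Pattern of "enter": [0, 1, 2, 0, 3]
Pattern of "testt": [0, 1, 2, 0, 0]
Patterns do not match
Same pattern = No


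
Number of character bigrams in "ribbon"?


Word: "ribbon" (length 6)
Number of 2-grams = length - 2 + 1 = 6 - 2 + 1
= 5


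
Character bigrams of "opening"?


Word: "opening" (length 7)
Number of bigrams = 7 - 2 + 1 = 6
  Position 0: "op"
  Position 1: "pe"
  Position 2: "en"
  Position 3: "ni"
  Position 4: "in"
  Position 5: "ng"
Bigrams = "op", "pe", "en", "ni", "in", "ng"


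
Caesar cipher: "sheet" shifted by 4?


Word: "sheet"
Shift: 4
Each letter → (letter + shift) mod 26:
  's' (18) + 4 = 22 → 'w'
  'h' (7) + 4 = 11 → 'l'
  'e' (4) + 4 = 8 → 'i'
  'e' (4) + 4 = 8 → 'i'
  't' (19) + 4 = 23 → 'x'
Result = "wliix"


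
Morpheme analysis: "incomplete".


Word: "incomplete"
Morphemes: in- | complete
Each morpheme carries meaning
= 2 morphemes


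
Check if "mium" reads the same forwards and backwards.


Word: "mium"
Reversed: "muim"
Forward == Backward? mium != muim
Palindrome = No


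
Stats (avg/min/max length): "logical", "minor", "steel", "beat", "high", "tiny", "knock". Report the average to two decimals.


Lengths: "logical"=7, "minor"=5, "steel"=5, "beat"=4, "high"=4, "tiny"=4, "knock"=5
Sum = 34, Count = 7
Average = 34/7 = 4.86
= avg=4.86, min=4, max=7


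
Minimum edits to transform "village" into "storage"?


Word 1: "village" (length 7)
Word 2: "storage" (length 7)
One optimal edit sequence (insert/delete/substitute each cost 1):
  1. substitute 'v' -> 's'  (+1)
  2. substitute 'i' -> 't'  (+1)
  3. substitute 'l' -> 'o'  (+1)
  4. substitute 'l' -> 'r'  (+1)
  5. keep 'a'
  6. keep 'g'
  7. keep 'e'
Total edit operations: 4
Edit distance = 4


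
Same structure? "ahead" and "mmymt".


Pattern of "ahead": [0, 1, 2, 0, 3]
Pattern of "mmymt": [0, 0, 1, 0, 2]
Patterns do not match
Same pattern = No


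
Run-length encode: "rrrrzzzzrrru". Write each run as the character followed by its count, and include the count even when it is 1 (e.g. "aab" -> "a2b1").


String: "rrrrzzzzrrru"
Scanning for consecutive runs:
  'r' x 4
  'z' x 4
  'r' x 3
  'u' x 1
RLE = "r4z4r3u1"


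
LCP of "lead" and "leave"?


Word 1: "lead"
Word 2: "leave"
Comparing from start:
  Pos 0: 'l' == 'l'
  Pos 1: 'e' == 'e'
  Pos 2: 'a' == 'a'
  Pos 3: 'd' != 'v' (stop)
LCP = "lea" (length 3)


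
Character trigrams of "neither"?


Word: "neither" (length 7)
Number of trigrams = 7 - 3 + 1 = 5
  Position 0: "nei"
  Position 1: "eit"
  Position 2: "ith"
  Position 3: "the"
  Position 4: "her"
Trigrams = "nei", "eit", "ith", "the", "her"


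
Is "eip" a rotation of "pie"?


Word: "pie", Candidate: "eip"
Method: check if candidate is substring of word+word
"piepie" contains "eip"? No
Is rotation = No


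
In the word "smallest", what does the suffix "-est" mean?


Suffix: -est
Example: smallest = small + -est
Meaning = most


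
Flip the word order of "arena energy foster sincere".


Original: "arena energy foster sincere"
Words (1..n): arena | energy | foster | sincere
Reversed (n..1): sincere | foster | energy | arena
Result = "sincere foster energy arena"


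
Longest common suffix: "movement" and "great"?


Word 1: "movement"
Word 2: "great"
Comparing from end:
  Pos -1: 't' == 't'
  Pos -2: 'n' != 'a' (stop)
LCS = "t" (length 1)


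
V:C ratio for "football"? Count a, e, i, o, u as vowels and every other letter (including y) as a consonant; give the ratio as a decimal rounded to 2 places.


Word: "football"
Vowels (a,e,i,o,u): 3
Consonants: 5
Ratio = 3/5
= 0.60


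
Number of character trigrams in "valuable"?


Word: "valuable" (length 8)
Number of 3-grams = length - 3 + 1 = 8 - 3 + 1
= 6


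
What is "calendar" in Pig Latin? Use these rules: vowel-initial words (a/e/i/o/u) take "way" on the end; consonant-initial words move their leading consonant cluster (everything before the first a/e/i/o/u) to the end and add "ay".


Word: "calendar"
Starts with consonant(s) → move to end, add 'ay'
Consonant cluster: "c"
Pig Latin = "alendarcay"


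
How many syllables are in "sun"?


Word: "sun"
Syllable breakdown: sun
Counting: 1 part
= 1 syllable


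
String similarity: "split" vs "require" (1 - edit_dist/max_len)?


Word 1: "split" (length 5)
Word 2: "require" (length 7)
One optimal edit sequence:
  1. insert 'r'  (+1)
  2. substitute 's' -> 'e'  (+1)
  3. substitute 'p' -> 'q'  (+1)
  4. substitute 'l' -> 'u'  (+1)
  5. keep 'i'
  6. insert 'r'  (+1)
  7. substitute 't' -> 'e'  (+1)
Edit distance = 6
Max length = max(5, 7) = 7
Similarity = 1 - 6/7
= 0.1429


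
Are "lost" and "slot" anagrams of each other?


Word 1: "lost" → sorted: lost
Word 2: "slot" → sorted: lost
Same letters? lost == lost
Anagram = Yes


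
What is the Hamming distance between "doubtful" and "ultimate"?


Comparing character by character (same length = 8):
  Pos 0: 'd' vs 'u' !=
  Pos 1: 'o' vs 'l' !=
  Pos 2: 'u' vs 't' !=
  Pos 3: 'b' vs 'i' !=
  Pos 4: 't' vs 'm' !=
  Pos 5: 'f' vs 'a' !=
  Pos 6: 'u' vs 't' !=
  Pos 7: 'l' vs 'e' !=
Hamming distance = 8


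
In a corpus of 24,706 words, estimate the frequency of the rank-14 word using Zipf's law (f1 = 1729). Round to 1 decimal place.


Zipf's law: f(r) = f(1) / r
f(1) = 1729
f(14) = 1729 / 14
= 123.5 occurrences


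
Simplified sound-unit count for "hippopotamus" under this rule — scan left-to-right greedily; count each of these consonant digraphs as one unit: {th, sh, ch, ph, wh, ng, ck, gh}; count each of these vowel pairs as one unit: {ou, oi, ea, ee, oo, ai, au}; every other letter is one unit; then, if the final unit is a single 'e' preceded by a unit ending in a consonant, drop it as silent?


Word: "hippopotamus" (12 letters)
Left-to-right scan:
  1. 'h' (letter)
  2. 'i' (letter)
  3. 'p' (letter)
  4. 'p' (letter)
  5. 'o' (letter)
  6. 'p' (letter)
  7. 'o' (letter)
  8. 't' (letter)
  9. 'a' (letter)
  10. 'm' (letter)
  11. 'u' (letter)
  12. 's' (letter)
Units from scan: 12
Sound units = 12 units


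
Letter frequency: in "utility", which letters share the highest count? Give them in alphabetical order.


Word: "utility"
Letter counts:
  'i': 2
  'l': 1
  't': 2
  'u': 1
  'y': 1
Maximum count = 2
Most frequent = 'i', 't' (2 times each)


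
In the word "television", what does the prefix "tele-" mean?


Prefix: tele-
Example: television (tele- + vision)
Meaning = distant


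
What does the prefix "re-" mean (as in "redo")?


Prefix: re-
As in: redo -> re- + do
Meaning = again


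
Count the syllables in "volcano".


Word: "volcano"
Syllable breakdown: vol / ca / no
Counting: 3 parts
= 3 syllables


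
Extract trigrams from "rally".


Word: "rally" (length 5)
Number of trigrams = 5 - 3 + 1 = 3
  Position 0: "ral"
  Position 1: "all"
  Position 2: "lly"
Trigrams = "ral", "all", "lly"


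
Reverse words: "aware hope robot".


Original: "aware hope robot"
Words (1..n): aware | hope | robot
Reversed (n..1): robot | hope | aware
Result = "robot hope aware"


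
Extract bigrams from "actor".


Word: "actor" (length 5)
Number of bigrams = 5 - 2 + 1 = 4
  Position 0: "ac"
  Position 1: "ct"
  Position 2: "to"
  Position 3: "or"
Bigrams = "ac", "ct", "to", "or"


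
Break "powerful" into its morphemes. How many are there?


Word: "powerful"
Morphemes: power / -ful
Each morpheme carries meaning
= 2 morphemes


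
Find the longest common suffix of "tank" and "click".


Word 1: "tank"
Word 2: "click"
Comparing from end:
  Pos -1: 'k' == 'k'
  Pos -2: 'n' != 'c' (stop)
LCS = "k" (length 1)


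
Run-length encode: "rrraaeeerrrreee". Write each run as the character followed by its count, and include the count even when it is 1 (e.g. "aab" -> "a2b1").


String: "rrraaeeerrrreee"
Scanning for consecutive runs:
  'r' x 3
  'a' x 2
  'e' x 3
  'r' x 4
  'e' x 3
RLE = "r3a2e3r4e3"


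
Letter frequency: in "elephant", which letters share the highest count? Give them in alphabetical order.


Word: "elephant"
Letter counts:
  'a': 1
  'e': 2
  'h': 1
  'l': 1
  'n': 1
  'p': 1
  't': 1
Maximum count = 2
Most frequent = 'e' (2 times each)


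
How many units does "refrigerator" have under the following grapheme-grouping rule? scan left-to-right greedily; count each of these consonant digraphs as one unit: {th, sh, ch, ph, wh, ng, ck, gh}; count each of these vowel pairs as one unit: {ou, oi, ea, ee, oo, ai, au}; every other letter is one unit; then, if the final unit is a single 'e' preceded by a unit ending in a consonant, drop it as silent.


Word: "refrigerator" (12 letters)
Left-to-right scan:
  1. 'r' (letter)
  2. 'e' (letter)
  3. 'f' (letter)
  4. 'r' (letter)
  5. 'i' (letter)
  6. 'g' (letter)
  7. 'e' (letter)
  8. 'r' (letter)
  9. 'a' (letter)
  10. 't' (letter)
  11. 'o' (letter)
  12. 'r' (letter)
Units from scan: 12
Sound units = 12 units


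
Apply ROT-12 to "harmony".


Word: "harmony"
Shift: 12
Each letter → (letter + shift) mod 26:
  'h' (7) + 12 = 19 → 't'
  'a' (0) + 12 = 12 → 'm'
  'r' (17) + 12 = 3 → 'd'
  'm' (12) + 12 = 24 → 'y'
  'o' (14) + 12 = 0 → 'a'
  'n' (13) + 12 = 25 → 'z'
  'y' (24) + 12 = 10 → 'k'
Result = "tmdyazk"


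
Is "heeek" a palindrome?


Word: "heeek"
Reversed: "keeeh"
Forward == Backward? heeek != keeeh
Palindrome = No


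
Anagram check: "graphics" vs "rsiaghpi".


Word 1: "graphics" → sorted: acghiprs
Word 2: "rsiaghpi" → sorted: aghiiprs
Same letters? acghiprs != aghiiprs
Anagram = No


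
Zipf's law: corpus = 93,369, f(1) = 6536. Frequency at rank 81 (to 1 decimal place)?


Zipf's law: f(r) = f(1) / r
f(1) = 6536
f(81) = 6536 / 81
= 80.7 occurrences


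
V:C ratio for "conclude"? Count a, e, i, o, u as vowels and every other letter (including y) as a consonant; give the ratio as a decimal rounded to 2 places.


Word: "conclude"
Vowels (a,e,i,o,u): 3
Consonants: 5
Ratio = 3/5
= 0.60


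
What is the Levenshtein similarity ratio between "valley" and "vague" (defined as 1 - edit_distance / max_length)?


Word 1: "valley" (length 6)
Word 2: "vague" (length 5)
One optimal edit sequence:
  1. keep 'v'
  2. keep 'a'
  3. substitute 'l' -> 'g'  (+1)
  4. substitute 'l' -> 'u'  (+1)
  5. keep 'e'
  6. delete 'y'  (+1)
Edit distance = 3
Max length = max(6, 5) = 6
Similarity = 1 - 3/6
= 0.5000


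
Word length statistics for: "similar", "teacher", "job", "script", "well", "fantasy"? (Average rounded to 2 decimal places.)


Lengths: "similar"=7, "teacher"=7, "job"=3, "script"=6, "well"=4, "fantasy"=7
Sum = 34, Count = 6
Average = 34/6 = 5.67
= avg=5.67, min=3, max=7


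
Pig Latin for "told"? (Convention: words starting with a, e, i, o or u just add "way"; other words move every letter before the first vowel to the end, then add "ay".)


Word: "told"
Starts with consonant(s) → move to end, add 'ay'
Consonant cluster: "t"
Pig Latin = "oldtay"


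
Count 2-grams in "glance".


Word: "glance" (length 6)
Number of 2-grams = length - 2 + 1 = 6 - 2 + 1
= 5


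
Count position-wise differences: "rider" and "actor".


Comparing character by character (same length = 5):
  Pos 0: 'r' vs 'a' !=
  Pos 1: 'i' vs 'c' !=
  Pos 2: 'd' vs 't' !=
  Pos 3: 'e' vs 'o' !=
  Pos 4: 'r' vs 'r' =
Hamming distance = 4


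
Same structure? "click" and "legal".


Pattern of "click": [0, 1, 2, 0, 3]
Pattern of "legal": [0, 1, 2, 3, 0]
Patterns do not match
Same pattern = No


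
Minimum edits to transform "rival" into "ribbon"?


Word 1: "rival" (length 5)
Word 2: "ribbon" (length 6)
One optimal edit sequence (insert/delete/substitute each cost 1):
  1. keep 'r'
  2. keep 'i'
  3. insert 'b'  (+1)
  4. substitute 'v' -> 'b'  (+1)
  5. substitute 'a' -> 'o'  (+1)
  6. substitute 'l' -> 'n'  (+1)
Total edit operations: 4
Edit distance = 4


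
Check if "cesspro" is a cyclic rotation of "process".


Word: "process", Candidate: "cesspro"
Method: check if candidate is substring of word+word
"processprocess" contains "cesspro"? Yes
Is rotation = Yes


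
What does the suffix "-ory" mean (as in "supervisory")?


Suffix: -ory
Example: supervisory (supervise + -ory, with a spelling change)
Meaning = relating to / place for


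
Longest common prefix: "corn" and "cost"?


Word 1: "corn"
Word 2: "cost"
Comparing from start:
  Pos 0: 'c' == 'c'
  Pos 1: 'o' == 'o'
  Pos 2: 'r' != 's' (stop)
LCP = "co" (length 2)


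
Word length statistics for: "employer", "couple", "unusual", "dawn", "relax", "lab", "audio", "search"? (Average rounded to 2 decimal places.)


Lengths: "employer"=8, "couple"=6, "unusual"=7, "dawn"=4, "relax"=5, "lab"=3, "audio"=5, "search"=6
Sum = 44, Count = 8
Average = 44/8 = 5.50
= avg=5.50, min=3, max=8


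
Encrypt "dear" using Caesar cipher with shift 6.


Word: "dear"
Shift: 6
Each letter → (letter + shift) mod 26:
  'd' (3) + 6 = 9 → 'j'
  'e' (4) + 6 = 10 → 'k'
  'a' (0) + 6 = 6 → 'g'
  'r' (17) + 6 = 23 → 'x'
Result = "jkgx"


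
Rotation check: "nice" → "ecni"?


Word: "nice", Candidate: "ecni"
Method: check if candidate is substring of word+word
"nicenice" contains "ecni"? No
Is rotation = No


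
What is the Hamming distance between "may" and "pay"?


Comparing character by character (same length = 3):
  Pos 0: 'm' vs 'p' !=
  Pos 1: 'a' vs 'a' =
  Pos 2: 'y' vs 'y' =
Hamming distance = 1


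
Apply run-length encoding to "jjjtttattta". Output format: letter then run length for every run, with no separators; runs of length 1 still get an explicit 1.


String: "jjjtttattta"
Scanning for consecutive runs:
  'j' x 3
  't' x 3
  'a' x 1
  't' x 3
  'a' x 1
RLE = "j3t3a1t3a1"


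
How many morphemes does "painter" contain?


Word: "painter"
Morphemes: paint | -er
Each morpheme carries meaning
= 2 morphemes


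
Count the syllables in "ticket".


Word: "ticket"
Syllable breakdown: tick | et
Counting: 2 parts
= 2 syllables


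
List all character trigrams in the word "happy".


Word: "happy" (length 5)
Number of trigrams = 5 - 3 + 1 = 3
  Position 0: "hap"
  Position 1: "app"
  Position 2: "ppy"
Trigrams = "hap", "app", "ppy"


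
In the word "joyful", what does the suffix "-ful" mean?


Suffix: -ful
As in: joyful -> joy + -ful
Meaning = full of


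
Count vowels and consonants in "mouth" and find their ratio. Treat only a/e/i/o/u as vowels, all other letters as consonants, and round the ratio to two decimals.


Word: "mouth"
Vowels (a,e,i,o,u): 2
Consonants: 3
Ratio = 2/3
= 0.67


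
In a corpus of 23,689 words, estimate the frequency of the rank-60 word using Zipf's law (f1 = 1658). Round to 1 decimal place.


Zipf's law: f(r) = f(1) / r
f(1) = 1658
f(60) = 1658 / 60
= 27.6 occurrences


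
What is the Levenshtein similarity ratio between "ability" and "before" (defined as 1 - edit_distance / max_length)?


Word 1: "ability" (length 7)
Word 2: "before" (length 6)
One optimal edit sequence:
  1. delete 'a'  (+1)
  2. keep 'b'
  3. substitute 'i' -> 'e'  (+1)
  4. substitute 'l' -> 'f'  (+1)
  5. substitute 'i' -> 'o'  (+1)
  6. substitute 't' -> 'r'  (+1)
  7. substitute 'y' -> 'e'  (+1)
Edit distance = 6
Max length = max(7, 6) = 7
Similarity = 1 - 6/7
= 0.1429


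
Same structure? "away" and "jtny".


Pattern of "away": [0, 1, 0, 2]
Pattern of "jtny": [0, 1, 2, 3]
Patterns do not match
Same pattern = No


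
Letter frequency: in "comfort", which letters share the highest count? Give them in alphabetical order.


Word: "comfort"
Letter counts:
  'c': 1
  'f': 1
  'm': 1
  'o': 2
  'r': 1
  't': 1
Maximum count = 2
Most frequent = 'o' (2 times each)


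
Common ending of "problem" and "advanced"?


Word 1: "problem"
Word 2: "advanced"
Comparing from end:
  Pos -1: 'm' != 'd' (stop)
LCS = "" (length 0)


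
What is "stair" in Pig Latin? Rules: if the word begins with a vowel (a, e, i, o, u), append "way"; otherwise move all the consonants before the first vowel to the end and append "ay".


Word: "stair"
Starts with consonant(s) → move to end, add 'ay'
Consonant cluster: "st"
Pig Latin = "airstay"


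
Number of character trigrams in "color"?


Word: "color" (length 5)
Number of 3-grams = length - 3 + 1 = 5 - 3 + 1
= 3


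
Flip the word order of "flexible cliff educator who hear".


Original: "flexible cliff educator who hear"
Words (1..n): flexible | cliff | educator | who | hear
Reversed (n..1): hear | who | educator | cliff | flexible
Result = "hear who educator cliff flexible"


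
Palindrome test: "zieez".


Word: "zieez"
Reversed: "zeeiz"
Forward == Backward? zieez != zeeiz
Palindrome = No


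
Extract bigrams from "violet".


Word: "violet" (length 6)
Number of bigrams = 6 - 2 + 1 = 5
  Position 0: "vi"
  Position 1: "io"
  Position 2: "ol"
  Position 3: "le"
  Position 4: "et"
Bigrams = "vi", "io", "ol", "le", "et"


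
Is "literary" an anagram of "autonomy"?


Word 1: "autonomy" → sorted: amnootuy
Word 2: "literary" → sorted: aeilrrty
Same letters? amnootuy != aeilrrty
Anagram = No


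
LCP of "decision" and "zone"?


Word 1: "decision"
Word 2: "zone"
Comparing from start:
  Pos 0: 'd' != 'z' (stop)
LCP = "" (length 0)


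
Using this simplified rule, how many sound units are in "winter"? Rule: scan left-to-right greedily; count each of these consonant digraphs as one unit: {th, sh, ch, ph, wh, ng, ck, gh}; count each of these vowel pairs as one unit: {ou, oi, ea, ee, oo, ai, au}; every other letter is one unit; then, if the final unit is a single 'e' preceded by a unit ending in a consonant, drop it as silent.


Word: "winter" (6 letters)
Left-to-right scan:
  1. 'w' (letter)
  2. 'i' (letter)
  3. 'n' (letter)
  4. 't' (letter)
  5. 'e' (letter)
  6. 'r' (letter)
Units from scan: 6
Sound units = 6 units


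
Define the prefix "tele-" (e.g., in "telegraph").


Prefix: tele-
Example: telegraph = tele- + graph
Meaning = distant


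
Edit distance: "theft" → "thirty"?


Word 1: "theft" (length 5)
Word 2: "thirty" (length 6)
One optimal edit sequence (insert/delete/substitute each cost 1):
  1. keep 't'
  2. keep 'h'
  3. substitute 'e' -> 'i'  (+1)
  4. substitute 'f' -> 'r'  (+1)
  5. keep 't'
  6. insert 'y'  (+1)
Total edit operations: 3
Edit distance = 3


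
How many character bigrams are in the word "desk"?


Word: "desk" (length 4)
Number of 2-grams = length - 2 + 1 = 4 - 2 + 1
= 3


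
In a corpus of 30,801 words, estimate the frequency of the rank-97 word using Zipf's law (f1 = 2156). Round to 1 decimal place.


Zipf's law: f(r) = f(1) / r
f(1) = 2156
f(97) = 2156 / 97
= 22.2 occurrences


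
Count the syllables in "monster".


Word: "monster"
Syllable breakdown: mon · ster
Counting: 2 parts
= 2 syllables


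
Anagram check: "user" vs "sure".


Word 1: "user" → sorted: ersu
Word 2: "sure" → sorted: ersu
Same letters? ersu == ersu
Anagram = Yes


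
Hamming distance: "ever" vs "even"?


Comparing character by character (same length = 4):
  Pos 0: 'e' vs 'e' =
  Pos 1: 'v' vs 'v' =
  Pos 2: 'e' vs 'e' =
  Pos 3: 'r' vs 'n' !=
Hamming distance = 1


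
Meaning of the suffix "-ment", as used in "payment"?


Suffix: -ment
As in: payment -> pay + -ment
Meaning = result of action


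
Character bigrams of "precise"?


Word: "precise" (length 7)
Number of bigrams = 7 - 2 + 1 = 6
  Position 0: "pr"
  Position 1: "re"
  Position 2: "ec"
  Position 3: "ci"
  Position 4: "is"
  Position 5: "se"
Bigrams = "pr", "re", "ec", "ci", "is", "se"


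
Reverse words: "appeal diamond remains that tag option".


Original: "appeal diamond remains that tag option"
Words (1..n): appeal | diamond | remains | that | tag | option
Reversed (n..1): option | tag | that | remains | diamond | appeal
Result = "option tag that remains diamond appeal"


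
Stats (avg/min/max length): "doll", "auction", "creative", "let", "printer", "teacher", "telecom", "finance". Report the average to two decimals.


Lengths: "doll"=4, "auction"=7, "creative"=8, "let"=3, "printer"=7, "teacher"=7, "telecom"=7, "finance"=7
Sum = 50, Count = 8
Average = 50/8 = 6.25
= avg=6.25, min=3, max=8


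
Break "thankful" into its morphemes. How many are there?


Word: "thankful"
Morphemes: thank | -ful
Each morpheme carries meaning
= 2 morphemes


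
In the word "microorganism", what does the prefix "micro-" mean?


Prefix: micro-
As in: microorganism -> micro- + organism
Meaning = small


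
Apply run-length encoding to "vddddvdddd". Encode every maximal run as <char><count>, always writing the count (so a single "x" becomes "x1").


String: "vddddvdddd"
Scanning for consecutive runs:
  'v' x 1
  'd' x 4
  'v' x 1
  'd' x 4
RLE = "v1d4v1d4"


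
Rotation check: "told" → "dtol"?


Word: "told", Candidate: "dtol"
Method: check if candidate is substring of word+word
"toldtold" contains "dtol"? Yes
Is rotation = Yes


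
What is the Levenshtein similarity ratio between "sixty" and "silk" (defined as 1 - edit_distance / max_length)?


Word 1: "sixty" (length 5)
Word 2: "silk" (length 4)
One optimal edit sequence:
  1. keep 's'
  2. keep 'i'
  3. delete 'x'  (+1)
  4. substitute 't' -> 'l'  (+1)
  5. substitute 'y' -> 'k'  (+1)
Edit distance = 3
Max length = max(5, 4) = 5
Similarity = 1 - 3/5
= 0.4000


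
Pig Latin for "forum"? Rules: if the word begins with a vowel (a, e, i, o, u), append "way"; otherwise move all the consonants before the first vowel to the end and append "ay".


Word: "forum"
Starts with consonant(s) → move to end, add 'ay'
Consonant cluster: "f"
Pig Latin = "orumfay"


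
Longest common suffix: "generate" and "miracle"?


Word 1: "generate"
Word 2: "miracle"
Comparing from end:
  Pos -1: 'e' == 'e'
  Pos -2: 't' != 'l' (stop)
LCS = "e" (length 1)


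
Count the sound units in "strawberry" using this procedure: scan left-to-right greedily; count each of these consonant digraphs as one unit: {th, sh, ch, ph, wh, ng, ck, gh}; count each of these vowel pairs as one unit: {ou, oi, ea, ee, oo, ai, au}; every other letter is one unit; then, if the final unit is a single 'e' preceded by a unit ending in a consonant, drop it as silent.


Word: "strawberry" (10 letters)
Left-to-right scan:
  1. 's' (letter)
  2. 't' (letter)
  3. 'r' (letter)
  4. 'a' (letter)
  5. 'w' (letter)
  6. 'b' (letter)
  7. 'e' (letter)
  8. 'r' (letter)
  9. 'r' (letter)
  10. 'y' (letter)
Units from scan: 10
Sound units = 10 units


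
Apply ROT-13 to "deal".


Word: "deal"
Shift: 13
Each letter → (letter + shift) mod 26:
  'd' (3) + 13 = 16 → 'q'
  'e' (4) + 13 = 17 → 'r'
  'a' (0) + 13 = 13 → 'n'
  'l' (11) + 13 = 24 → 'y'
Result = "qrny"


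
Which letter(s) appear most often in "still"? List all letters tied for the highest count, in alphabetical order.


Word: "still"
Letter counts:
  'i': 1
  'l': 2
  's': 1
  't': 1
Maximum count = 2
Most frequent = 'l' (2 times each)


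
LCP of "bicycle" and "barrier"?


Word 1: "bicycle"
Word 2: "barrier"
Comparing from start:
  Pos 0: 'b' == 'b'
  Pos 1: 'i' != 'a' (stop)
LCP = "b" (length 1)


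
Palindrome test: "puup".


Word: "puup"
Reversed: "puup"
Forward == Backward? puup == puup
Palindrome = Yes


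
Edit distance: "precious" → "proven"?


Word 1: "precious" (length 8)
Word 2: "proven" (length 6)
One optimal edit sequence (insert/delete/substitute each cost 1):
  1. keep 'p'
  2. keep 'r'
  3. delete 'e'  (+1)
  4. delete 'c'  (+1)
  5. substitute 'i' -> 'o'  (+1)
  6. substitute 'o' -> 'v'  (+1)
  7. substitute 'u' -> 'e'  (+1)
  8. substitute 's' -> 'n'  (+1)
Total edit operations: 6
Edit distance = 6


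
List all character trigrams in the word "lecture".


Word: "lecture" (length 7)
Number of trigrams = 7 - 3 + 1 = 5
  Position 0: "lec"
  Position 1: "ect"
  Position 2: "ctu"
  Position 3: "tur"
  Position 4: "ure"
Trigrams = "lec", "ect", "ctu", "tur", "ure"


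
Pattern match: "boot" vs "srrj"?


Pattern of "boot": [0, 1, 1, 2]
Pattern of "srrj": [0, 1, 1, 2]
Patterns match
Same pattern = Yes


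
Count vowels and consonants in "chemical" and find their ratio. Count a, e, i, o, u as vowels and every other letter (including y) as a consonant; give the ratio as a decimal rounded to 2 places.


Word: "chemical"
Vowels (a,e,i,o,u): 3
Consonants: 5
Ratio = 3/5
= 0.60


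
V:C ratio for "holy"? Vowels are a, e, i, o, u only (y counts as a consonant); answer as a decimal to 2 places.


Word: "holy"
Vowels (a,e,i,o,u): 1
Consonants: 3
Ratio = 1/3
= 0.33


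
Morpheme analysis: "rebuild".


Word: "rebuild"
Morphemes: re- / build
Each morpheme carries meaning
= 2 morphemes


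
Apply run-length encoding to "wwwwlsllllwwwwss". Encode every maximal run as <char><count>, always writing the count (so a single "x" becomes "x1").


String: "wwwwlsllllwwwwss"
Scanning for consecutive runs:
  'w' x 4
  'l' x 1
  's' x 1
  'l' x 4
  'w' x 4
  's' x 2
RLE = "w4l1s1l4w4s2"


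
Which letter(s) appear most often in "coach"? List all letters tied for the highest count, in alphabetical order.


Word: "coach"
Letter counts:
  'a': 1
  'c': 2
  'h': 1
  'o': 1
Maximum count = 2
Most frequent = 'c' (2 times each)


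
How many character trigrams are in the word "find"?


Word: "find" (length 4)
Number of 3-grams = length - 3 + 1 = 4 - 3 + 1
= 2


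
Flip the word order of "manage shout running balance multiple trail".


Original: "manage shout running balance multiple trail"
Words (1..n): manage | shout | running | balance | multiple | trail
Reversed (n..1): trail | multiple | balance | running | shout | manage
Result = "trail multiple balance running shout manage"


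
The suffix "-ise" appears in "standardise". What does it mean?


Suffix: -ise
Example: standardise (standard + -ise)
Meaning = to make


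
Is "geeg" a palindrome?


Word: "geeg"
Reversed: "geeg"
Forward == Backward? geeg == geeg
Palindrome = Yes


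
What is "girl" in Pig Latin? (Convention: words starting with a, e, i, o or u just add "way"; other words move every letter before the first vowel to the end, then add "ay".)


Word: "girl"
Starts with consonant(s) → move to end, add 'ay'
Consonant cluster: "g"
Pig Latin = "irlgay"


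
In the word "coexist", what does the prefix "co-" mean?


Prefix: co-
Example: coexist (co- + exist)
Meaning = together


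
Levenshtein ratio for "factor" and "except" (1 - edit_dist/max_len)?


Word 1: "factor" (length 6)
Word 2: "except" (length 6)
One optimal edit sequence:
  1. substitute 'f' -> 'e'  (+1)
  2. substitute 'a' -> 'x'  (+1)
  3. keep 'c'
  4. substitute 't' -> 'e'  (+1)
  5. substitute 'o' -> 'p'  (+1)
  6. substitute 'r' -> 't'  (+1)
Edit distance = 5
Max length = max(6, 6) = 6
Similarity = 1 - 5/6
= 0.1667


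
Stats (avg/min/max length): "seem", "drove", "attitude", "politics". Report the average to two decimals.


Lengths: "seem"=4, "drove"=5, "attitude"=8, "politics"=8
Sum = 25, Count = 4
Average = 25/4 = 6.25
= avg=6.25, min=4, max=8


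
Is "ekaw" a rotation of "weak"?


Word: "weak", Candidate: "ekaw"
Method: check if candidate is substring of word+word
"weakweak" contains "ekaw"? No
Is rotation = No


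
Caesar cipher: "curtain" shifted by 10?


Word: "curtain"
Shift: 10
Each letter → (letter + shift) mod 26:
  'c' (2) + 10 = 12 → 'm'
  'u' (20) + 10 = 4 → 'e'
  'r' (17) + 10 = 1 → 'b'
  't' (19) + 10 = 3 → 'd'
  'a' (0) + 10 = 10 → 'k'
  'i' (8) + 10 = 18 → 's'
  'n' (13) + 10 = 23 → 'x'
Result = "mebdksx"


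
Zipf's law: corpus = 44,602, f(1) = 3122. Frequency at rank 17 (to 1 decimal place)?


Zipf's law: f(r) = f(1) / r
f(1) = 3122
f(17) = 3122 / 17
= 183.6 occurrences


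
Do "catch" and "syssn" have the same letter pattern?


Pattern of "catch": [0, 1, 2, 0, 3]
Pattern of "syssn": [0, 1, 0, 0, 2]
Patterns do not match
Same pattern = No


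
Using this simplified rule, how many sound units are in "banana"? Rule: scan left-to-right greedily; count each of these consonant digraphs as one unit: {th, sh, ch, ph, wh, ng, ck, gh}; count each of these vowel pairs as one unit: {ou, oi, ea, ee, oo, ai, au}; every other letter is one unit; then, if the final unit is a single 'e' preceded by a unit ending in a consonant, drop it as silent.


Word: "banana" (6 letters)
Left-to-right scan:
  1. 'b' (letter)
  2. 'a' (letter)
  3. 'n' (letter)
  4. 'a' (letter)
  5. 'n' (letter)
  6. 'a' (letter)
Units from scan: 6
Sound units = 6 units


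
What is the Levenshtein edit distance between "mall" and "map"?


Word 1: "mall" (length 4)
Word 2: "map" (length 3)
One optimal edit sequence (insert/delete/substitute each cost 1):
  1. keep 'm'
  2. keep 'a'
  3. delete 'l'  (+1)
  4. substitute 'l' -> 'p'  (+1)
Total edit operations: 2
Edit distance = 2


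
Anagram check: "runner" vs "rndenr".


Word 1: "runner" → sorted: ennrru
Word 2: "rndenr" → sorted: dennrr
Same letters? ennrru != dennrr
Anagram = No


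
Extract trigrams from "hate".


Word: "hate" (length 4)
Number of trigrams = 4 - 3 + 1 = 2
  Position 0: "hat"
  Position 1: "ate"
Trigrams = "hat", "ate"


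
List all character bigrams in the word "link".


Word: "link" (length 4)
Number of bigrams = 4 - 2 + 1 = 3
  Position 0: "li"
  Position 1: "in"
  Position 2: "nk"
Bigrams = "li", "in", "nk"


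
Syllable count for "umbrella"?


Word: "umbrella"
Syllable breakdown: um / brel / la
Counting: 3 parts
= 3 syllables


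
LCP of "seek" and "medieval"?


Word 1: "seek"
Word 2: "medieval"
Comparing from start:
  Pos 0: 's' != 'm' (stop)
LCP = "" (length 0)


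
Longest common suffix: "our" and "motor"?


Word 1: "our"
Word 2: "motor"
Comparing from end:
  Pos -1: 'r' == 'r'
  Pos -2: 'u' != 'o' (stop)
LCS = "r" (length 1)
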